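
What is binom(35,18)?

4537567650

C(35,18) = C(35,17) by symmetry.
C(35,17) = (35·34·33·32·31·30·29·28·27·26·25·24·23·22·21·20·19) / 17! = 1613955767240110694400000 / 355687428096000 = 4537567650.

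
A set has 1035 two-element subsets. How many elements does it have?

n(n−1)/2 = 1035 ⇒ n(n−1) = 2070. Since 46·45 = 2070, n = 46.

46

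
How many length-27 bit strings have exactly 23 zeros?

Choose the 23 positions: C(27,23) = 17550.

17550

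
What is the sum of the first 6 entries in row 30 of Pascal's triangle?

174437

1 + 30 + 435 + 4060 + 27405 + 142506 = 174437.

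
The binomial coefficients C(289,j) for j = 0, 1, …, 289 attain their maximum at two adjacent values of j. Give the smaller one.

For odd n = 289, C(289,j) peaks at j = (n−1)/2 and (n+1)/2; the smaller is 144.

144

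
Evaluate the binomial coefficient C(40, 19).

131282408400

C(40,19) = (40·39·38·37·36·35·34·33·32·31·30·29·28·27·26·25·24·23·22) / 19! = 15969861751731289590988800000 / 121645100408832000 = 131282408400.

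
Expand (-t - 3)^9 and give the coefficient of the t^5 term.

The general term is C(9,j)·(-t)^j·(-3)^(9-j); the t^5 term has j = 5.
C(9,5) = 126.
Coefficient = C(9,5) · (-1)^5 · (-3)^4 = 126 · (-1) · 81 = -10206.

-10206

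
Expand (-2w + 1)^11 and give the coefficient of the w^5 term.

-14784

The general term is C(11,j)·(-2w)^j·(1)^(11-j); the w^5 term has j = 5.
C(11,5) = 462.
Coefficient = C(11,5) · (-2)^5 = 462 · (-32) = -14784.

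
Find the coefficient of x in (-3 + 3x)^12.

The general term is C(12,j)·(-3)^j·(3x)^(12-j); the x^1 term has j = 11.
C(12,11) = 12.
Coefficient = C(12,11) · (-3)^11 · 3^1 = 12 · (-177147) · 3 = -6377292.

-6377292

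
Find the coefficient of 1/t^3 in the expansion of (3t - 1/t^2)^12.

General term: C(12,j)·(3t)^j·(-1/t^2)^(12-j), with t-exponent 1j − 2(12−j) = 3j − 24.
Set 3j − 24 = -3: j = 7.
C(12,7) = 792; 3^7 = 2187; (-1)^5 = -1.
Coefficient = 792 · 2187 · (-1) = -1732104.

-1732104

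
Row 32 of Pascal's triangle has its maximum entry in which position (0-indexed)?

C(32,j) is maximized at j = 32/2 = 16.

16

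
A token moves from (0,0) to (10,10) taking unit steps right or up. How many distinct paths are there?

Each path is a sequence of 20 steps with 10 rights: C(20,10) = 184756.

184756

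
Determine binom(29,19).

20030010

C(29,19) = C(29,10) by symmetry.
C(29,10) = (29·28·27·26·25·24·23·22·21·20) / 10! = 72684900288000 / 3628800 = 20030010.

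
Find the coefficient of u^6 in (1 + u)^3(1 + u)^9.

(1 + u)^3(1 + u)^9 = (1 + u)^12, so the coefficient of u^6 is C(12,6)·1^6 = 924·1 = 924.

924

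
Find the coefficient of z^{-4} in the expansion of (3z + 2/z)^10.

414720

General term: C(10,j)·(3z)^j·(2/z)^(10-j), with z-exponent 1j − 1(10−j) = 2j − 10.
Set 2j − 10 = -4: j = 3.
C(10,3) = 120; 3^3 = 27; 2^7 = 128.
Coefficient = 120 · 27 · 128 = 414720.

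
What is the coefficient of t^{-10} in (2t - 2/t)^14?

General term: C(14,j)·(2t)^j·(-2/t)^(14-j), with t-exponent 1j − 1(14−j) = 2j − 14.
Set 2j − 14 = -10: j = 2.
C(14,2) = 91; 2^2 = 4; (-2)^12 = 4096.
Coefficient = 91 · 4 · 4096 = 1490944.

1490944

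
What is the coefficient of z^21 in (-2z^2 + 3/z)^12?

General term: C(12,j)·(-2z^2)^j·(3/z)^(12-j), with z-exponent 2j − 1(12−j) = 3j − 12.
Set 3j − 12 = 21: j = 11.
C(12,11) = 12; (-2)^11 = -2048; 3^1 = 3.
Coefficient = 12 · (-2048) · 3 = -73728.

-73728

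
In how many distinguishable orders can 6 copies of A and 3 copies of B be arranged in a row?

Choose positions for the A's: C(9,6) = 84.

84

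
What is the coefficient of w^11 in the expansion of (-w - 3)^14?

The general term is C(14,j)·(-w)^j·(-3)^(14-j); the w^11 term has j = 11.
C(14,11) = 364.
Coefficient = C(14,11) · (-1)^11 · (-3)^3 = 364 · (-1) · (-27) = 9828.

9828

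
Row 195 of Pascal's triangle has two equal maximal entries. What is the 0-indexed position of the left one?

97

For odd n = 195, C(195,k) peaks at k = (n−1)/2 and (n+1)/2; the lesser is 97.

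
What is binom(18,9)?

C(18,9) = (18·17·16·15·14·13·12·11·10) / 9! = 17643225600 / 362880 = 48620.

48620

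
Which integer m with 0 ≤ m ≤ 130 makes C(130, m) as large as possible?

65

C(130,m) is maximized at m = 130/2 = 65.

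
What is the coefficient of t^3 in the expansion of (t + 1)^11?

165

The general term is C(11,j)·(t)^j·(1)^(11-j); the t^3 term has j = 3.
C(11,3) = 165.
Coefficient = C(11,3) = 165.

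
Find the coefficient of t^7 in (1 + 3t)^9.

The general term is C(9,j)·(1)^j·(3t)^(9-j); the t^7 term has j = 2.
C(9,2) = 36.
Coefficient = C(9,2) · 3^7 = 36 · 2187 = 78732.

78732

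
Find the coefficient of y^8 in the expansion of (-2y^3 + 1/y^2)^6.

General term: C(6,j)·(-2y^3)^j·(1/y^2)^(6-j), with y-exponent 3j − 2(6−j) = 5j − 12.
Set 5j − 12 = 8: j = 4.
C(6,4) = 15; (-2)^4 = 16; 1^2 = 1.
Coefficient = 15 · 16 · 1 = 240.

240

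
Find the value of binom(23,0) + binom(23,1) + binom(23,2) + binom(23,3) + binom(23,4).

1 + 23 + 253 + 1771 + 8855 = 10903.

10903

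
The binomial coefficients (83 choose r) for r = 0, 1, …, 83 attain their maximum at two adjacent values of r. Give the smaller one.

For odd n = 83, C(83,r) peaks at r = (n−1)/2 and (n+1)/2; the smaller is 41.

41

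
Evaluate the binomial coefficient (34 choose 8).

18156204

C(34,8) = (34·33·32·31·30·29·28·27) / 8! = 732058145280 / 40320 = 18156204.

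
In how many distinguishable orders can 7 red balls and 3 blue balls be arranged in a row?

Choose positions for the red balls: C(10,7) = 120.

120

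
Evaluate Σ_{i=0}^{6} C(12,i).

1 + 12 + 66 + 220 + 495 + 792 + 924 = 2510.

2510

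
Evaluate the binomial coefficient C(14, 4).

1001

C(14,4) = (14·13·12·11) / 4! = 24024 / 24 = 1001.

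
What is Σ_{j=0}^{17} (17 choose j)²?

Σ C(17,j)² is the coefficient of x^17 in (1+x)^17(1+x)^17 = (1+x)^34, i.e. C(34,17) = 2333606220.

2333606220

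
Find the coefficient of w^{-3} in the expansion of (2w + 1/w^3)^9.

General term: C(9,j)·(2w)^j·(1/w^3)^(9-j), with w-exponent 1j − 3(9−j) = 4j − 27.
Set 4j − 27 = -3: j = 6.
C(9,6) = 84; 2^6 = 64; 1^3 = 1.
Coefficient = 84 · 64 · 1 = 5376.

5376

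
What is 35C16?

C(35,16) = (35·34·33·32·31·30·29·28·27·26·25·24·23·22·21·20) / 16! = 84945040381058457600000 / 20922789888000 = 4059928950.

4059928950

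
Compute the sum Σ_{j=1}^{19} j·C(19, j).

Differentiating (1+x)^19 and setting x=1: Σ j·C(19,j) = 19·2^18 = 4980736.

4980736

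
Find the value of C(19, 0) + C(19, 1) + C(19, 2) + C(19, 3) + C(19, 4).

1 + 19 + 171 + 969 + 3876 = 5036.

5036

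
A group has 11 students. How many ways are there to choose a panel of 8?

This is C(11,8) = 165.

165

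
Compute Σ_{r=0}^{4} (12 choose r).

1 + 12 + 66 + 220 + 495 = 794.

794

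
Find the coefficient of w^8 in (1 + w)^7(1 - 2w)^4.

48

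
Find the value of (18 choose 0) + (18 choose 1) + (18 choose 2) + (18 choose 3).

1 + 18 + 153 + 816 = 988.

988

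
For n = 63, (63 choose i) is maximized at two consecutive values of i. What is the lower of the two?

31

For odd n = 63, C(63,i) peaks at i = (n−1)/2 and (n+1)/2; the lower is 31.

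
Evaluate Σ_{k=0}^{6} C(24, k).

190051

1 + 24 + 276 + 2024 + 10626 + 42504 + 134596 = 190051.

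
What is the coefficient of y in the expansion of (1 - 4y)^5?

The general term is C(5,j)·(1)^j·(-4y)^(5-j); the y^1 term has j = 4.
C(5,4) = 5.
Coefficient = C(5,4) · (-4)^1 = 5 · (-4) = -20.

-20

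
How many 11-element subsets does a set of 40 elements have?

2311801440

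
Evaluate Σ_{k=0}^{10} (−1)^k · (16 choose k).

3003

The partial alternating sum Σ_{k=0}^{10} (−1)^k C(16,k) = (−1)^10 C(15,10) = 3003.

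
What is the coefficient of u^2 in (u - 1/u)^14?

General term: C(14,j)·(u)^j·(-1/u)^(14-j), with u-exponent 1j − 1(14−j) = 2j − 14.
Set 2j − 14 = 2: j = 8.
C(14,8) = 3003; 1^8 = 1; (-1)^6 = 1.
Coefficient = 3003 · 1 · 1 = 3003.

3003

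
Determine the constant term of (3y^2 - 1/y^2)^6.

-540

General term: C(6,j)·(3y^2)^j·(-1/y^2)^(6-j), with y-exponent 2j − 2(6−j) = 4j − 12.
Set 4j − 12 = 0: j = 3.
C(6,3) = 20; 3^3 = 27; (-1)^3 = -1.
Coefficient = 20 · 27 · (-1) = -540.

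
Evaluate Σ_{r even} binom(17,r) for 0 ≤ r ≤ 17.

Even-r terms of row 17 sum to 2^16 = 65536.

65536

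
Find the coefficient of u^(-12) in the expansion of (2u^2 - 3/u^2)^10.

1180980

General term: C(10,j)·(2u^2)^j·(-3/u^2)^(10-j), with u-exponent 2j − 2(10−j) = 4j − 20.
Set 4j − 20 = -12: j = 2.
C(10,2) = 45; 2^2 = 4; (-3)^8 = 6561.
Coefficient = 45 · 4 · 6561 = 1180980.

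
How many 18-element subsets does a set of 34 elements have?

2203961430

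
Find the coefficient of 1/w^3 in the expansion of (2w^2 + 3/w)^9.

General term: C(9,j)·(2w^2)^j·(3/w)^(9-j), with w-exponent 2j − 1(9−j) = 3j − 9.
Set 3j − 9 = -3: j = 2.
C(9,2) = 36; 2^2 = 4; 3^7 = 2187.
Coefficient = 36 · 4 · 2187 = 314928.

314928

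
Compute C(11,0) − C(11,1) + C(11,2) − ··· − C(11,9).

-10

The partial alternating sum Σ_{k=0}^{9} (−1)^k C(11,k) = (−1)^9 C(10,9) = -10.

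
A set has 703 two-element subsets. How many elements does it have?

n(n−1)/2 = 703 ⇒ n(n−1) = 1406. Since 38·37 = 1406, n = 38.

38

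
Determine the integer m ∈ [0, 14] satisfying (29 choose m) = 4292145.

C(29,m) increases on 0 ≤ m ≤ 14. C(29,7) = 1560780 and C(29,8) = 4292145, so m = 8.

8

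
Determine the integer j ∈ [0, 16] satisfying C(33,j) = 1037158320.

15

C(33,j) increases on 0 ≤ j ≤ 16. C(33,14) = 818809200 and C(33,15) = 1037158320, so j = 15.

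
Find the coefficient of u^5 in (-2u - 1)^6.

The general term is C(6,j)·(-2u)^j·(-1)^(6-j); the u^5 term has j = 5.
C(6,5) = 6.
Coefficient = C(6,5) · (-2)^5 · (-1)^1 = 6 · (-32) · (-1) = 192.

192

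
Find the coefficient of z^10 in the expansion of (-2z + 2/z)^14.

General term: C(14,j)·(-2z)^j·(2/z)^(14-j), with z-exponent 1j − 1(14−j) = 2j − 14.
Set 2j − 14 = 10: j = 12.
C(14,12) = 91; (-2)^12 = 4096; 2^2 = 4.
Coefficient = 91 · 4096 · 4 = 1490944.

1490944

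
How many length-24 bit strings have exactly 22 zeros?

276

Choose the 22 positions: C(24,22) = 276.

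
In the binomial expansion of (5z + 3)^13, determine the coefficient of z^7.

The general term is C(13,j)·(5z)^j·(3)^(13-j); the z^7 term has j = 7.
C(13,7) = 1716.
Coefficient = C(13,7) · 5^7 · 3^6 = 1716 · 78125 · 729 = 97731562500.

97731562500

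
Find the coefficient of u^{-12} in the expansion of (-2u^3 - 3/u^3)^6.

General term: C(6,j)·(-2u^3)^j·(-3/u^3)^(6-j), with u-exponent 3j − 3(6−j) = 6j − 18.
Set 6j − 18 = -12: j = 1.
C(6,1) = 6; (-2)^1 = -2; (-3)^5 = -243.
Coefficient = 6 · (-2) · (-243) = 2916.

2916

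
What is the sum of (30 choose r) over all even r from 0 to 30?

Half of (1+1)^30 + (1−1)^30 gives the even-index sum: 2^29 = 536870912.

536870912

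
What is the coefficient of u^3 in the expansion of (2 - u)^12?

The general term is C(12,j)·(2)^j·(-u)^(12-j); the u^3 term has j = 9.
C(12,9) = 220.
Coefficient = C(12,9) · 2^9 · (-1)^3 = 220 · 512 · (-1) = -112640.

-112640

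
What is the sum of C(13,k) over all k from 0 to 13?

Setting x = 1 in (1+x)^13 gives Σ C(13,k) = 2^13 = 8192.

8192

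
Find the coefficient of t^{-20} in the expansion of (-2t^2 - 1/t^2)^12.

24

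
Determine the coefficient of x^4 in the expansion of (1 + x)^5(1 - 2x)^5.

-15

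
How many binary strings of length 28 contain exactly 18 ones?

Choose the 18 positions: C(28,18) = 13123110.

13123110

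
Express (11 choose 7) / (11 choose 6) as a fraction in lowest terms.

C(n,k+1)/C(n,k) = (n−k)/(k+1) = (11−6)/(6+1) = 5/7.

5/7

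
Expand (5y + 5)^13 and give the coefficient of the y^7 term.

2094726562500

The general term is C(13,j)·(5y)^j·(5)^(13-j); the y^7 term has j = 7.
C(13,7) = 1716.
Coefficient = C(13,7) · 5^7 · 5^6 = 1716 · 78125 · 15625 = 2094726562500.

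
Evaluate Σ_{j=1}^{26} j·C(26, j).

872415232

Since j·C(26,j) = 26·C(25,j−1), the sum is 26·2^25 = 26·33554432 = 872415232.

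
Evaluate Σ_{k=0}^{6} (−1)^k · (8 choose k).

7

The partial alternating sum Σ_{k=0}^{6} (−1)^k C(8,k) = (−1)^6 C(7,6) = 7.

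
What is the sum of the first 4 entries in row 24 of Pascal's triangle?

1 + 24 + 276 + 2024 = 2325.

2325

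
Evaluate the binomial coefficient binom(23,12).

C(23,12) = C(23,11) by symmetry.
C(23,11) = (23·22·21·20·19·18·17·16·15·14·13) / 11! = 53970627110400 / 39916800 = 1352078.

1352078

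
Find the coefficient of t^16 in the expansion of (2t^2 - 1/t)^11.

General term: C(11,j)·(2t^2)^j·(-1/t)^(11-j), with t-exponent 2j − 1(11−j) = 3j − 11.
Set 3j − 11 = 16: j = 9.
C(11,9) = 55; 2^9 = 512; (-1)^2 = 1.
Coefficient = 55 · 512 · 1 = 28160.

28160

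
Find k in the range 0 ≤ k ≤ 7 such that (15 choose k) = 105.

C(15,k) increases on 0 ≤ k ≤ 7. C(15,1) = 15 and C(15,2) = 105, so k = 2.

2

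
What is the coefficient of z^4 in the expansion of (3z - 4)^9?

-10450944

The general term is C(9,j)·(3z)^j·(-4)^(9-j); the z^4 term has j = 4.
C(9,4) = 126.
Coefficient = C(9,4) · 3^4 · (-4)^5 = 126 · 81 · (-1024) = -10450944.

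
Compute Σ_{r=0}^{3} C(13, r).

378

1 + 13 + 78 + 286 = 378.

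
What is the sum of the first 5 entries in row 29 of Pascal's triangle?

1 + 29 + 406 + 3654 + 23751 = 27841.

27841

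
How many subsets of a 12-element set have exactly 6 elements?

924

Choose the 6 positions: C(12,6) = 924.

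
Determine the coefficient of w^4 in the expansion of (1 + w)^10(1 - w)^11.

Coefficient of w^4 = Σ_{j} C(10,j)·1^j·C(11,4-j)·(-1)^(4-j) for j from 0 to 4.
= 330 + (-1650) + 2475 + (-1320) + 210 = 45.

45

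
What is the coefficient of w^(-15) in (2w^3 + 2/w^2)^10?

10240

General term: C(10,j)·(2w^3)^j·(2/w^2)^(10-j), with w-exponent 3j − 2(10−j) = 5j − 20.
Set 5j − 20 = -15: j = 1.
C(10,1) = 10; 2^1 = 2; 2^9 = 512.
Coefficient = 10 · 2 · 512 = 10240.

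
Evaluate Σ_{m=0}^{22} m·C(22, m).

46137344

Differentiating (1+x)^22 and setting x=1: Σ m·C(22,m) = 22·2^21 = 46137344.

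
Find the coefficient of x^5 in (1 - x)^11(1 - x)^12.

-33649

Coefficient of x^5 = Σ_{j} C(11,j)·(-1)^j·C(12,5-j)·(-1)^(5-j) for j from 0 to 5.
= (-792) + (-5445) + (-12100) + (-10890) + (-3960) + (-462) = -33649.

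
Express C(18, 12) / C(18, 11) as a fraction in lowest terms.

C(n,k+1)/C(n,k) = (n−k)/(k+1) = (18−11)/(11+1) = 7/12.

7/12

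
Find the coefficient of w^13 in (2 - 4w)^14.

-1879048192

The general term is C(14,j)·(2)^j·(-4w)^(14-j); the w^13 term has j = 1.
C(14,1) = 14.
Coefficient = C(14,1) · 2^1 · (-4)^13 = 14 · 2 · (-67108864) = -1879048192.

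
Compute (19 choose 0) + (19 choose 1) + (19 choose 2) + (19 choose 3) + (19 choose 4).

1 + 19 + 171 + 969 + 3876 = 5036.

5036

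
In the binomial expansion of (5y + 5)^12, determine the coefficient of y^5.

The general term is C(12,j)·(5y)^j·(5)^(12-j); the y^5 term has j = 5.
C(12,5) = 792.
Coefficient = C(12,5) · 5^5 · 5^7 = 792 · 3125 · 78125 = 193359375000.

193359375000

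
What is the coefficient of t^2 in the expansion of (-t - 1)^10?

The general term is C(10,j)·(-t)^j·(-1)^(10-j); the t^2 term has j = 2.
C(10,2) = 45.
Coefficient = C(10,2) = 45.

45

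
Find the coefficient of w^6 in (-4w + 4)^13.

115158810624

The general term is C(13,j)·(-4w)^j·(4)^(13-j); the w^6 term has j = 6.
C(13,6) = 1716.
Coefficient = C(13,6) · (-4)^6 · 4^7 = 1716 · 4096 · 16384 = 115158810624.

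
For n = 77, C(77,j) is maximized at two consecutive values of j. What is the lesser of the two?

For odd n = 77, C(77,j) peaks at j = (n−1)/2 and (n+1)/2; the lesser is 38.

38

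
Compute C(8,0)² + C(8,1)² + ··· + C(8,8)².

By Vandermonde's identity, Σ C(8,r)² = C(16,8) = 12870.

12870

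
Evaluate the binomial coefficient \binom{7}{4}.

C(7,4) = C(7,3) by symmetry.
C(7,3) = (7·6·5) / 3! = 210 / 6 = 35.

35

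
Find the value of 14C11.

364

C(14,11) = C(14,3) by symmetry.
C(14,3) = (14·13·12) / 3! = 2184 / 6 = 364.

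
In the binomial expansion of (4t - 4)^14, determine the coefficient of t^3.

-97710505984

The general term is C(14,j)·(4t)^j·(-4)^(14-j); the t^3 term has j = 3.
C(14,3) = 364.
Coefficient = C(14,3) · 4^3 · (-4)^11 = 364 · 64 · (-4194304) = -97710505984.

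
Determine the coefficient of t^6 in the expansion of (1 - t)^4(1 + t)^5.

Coefficient of t^6 = Σ_{j} C(4,j)·(-1)^j·C(5,6-j)·1^(6-j) for j from 1 to 4.
= (-4) + 30 + (-40) + 10 = -4.

-4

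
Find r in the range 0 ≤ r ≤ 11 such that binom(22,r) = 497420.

9

C(22,r) increases on 0 ≤ r ≤ 11. C(22,8) = 319770 and C(22,9) = 497420, so r = 9.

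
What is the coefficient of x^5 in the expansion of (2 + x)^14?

1025024

The general term is C(14,j)·(2)^j·(x)^(14-j); the x^5 term has j = 9.
C(14,9) = 2002.
Coefficient = C(14,9) · 2^9 = 2002 · 512 = 1025024.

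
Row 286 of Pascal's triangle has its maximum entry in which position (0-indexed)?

C(286,k) is maximized at k = 286/2 = 143.

143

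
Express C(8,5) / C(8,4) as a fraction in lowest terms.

C(n,k+1)/C(n,k) = (n−k)/(k+1) = (8−4)/(4+1) = 4/5.

4/5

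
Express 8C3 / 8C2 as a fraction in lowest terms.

C(n,k+1)/C(n,k) = (n−k)/(k+1) = (8−2)/(2+1) = 6/3 = 2.

2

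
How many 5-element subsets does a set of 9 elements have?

126

C(9,5) = C(9,4) by symmetry.
C(9,4) = (9·8·7·6) / 4! = 3024 / 24 = 126.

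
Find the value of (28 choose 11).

C(28,11) = (28·27·26·25·24·23·22·21·20·19·18) / 11! = 857180548224000 / 39916800 = 21474180.

21474180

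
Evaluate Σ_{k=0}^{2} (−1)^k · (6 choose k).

10

The partial alternating sum Σ_{k=0}^{2} (−1)^k C(6,k) = (−1)^2 C(5,2) = 10.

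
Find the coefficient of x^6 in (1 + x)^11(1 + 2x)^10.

514446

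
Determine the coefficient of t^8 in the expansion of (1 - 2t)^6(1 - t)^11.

220165

Coefficient of t^8 = Σ_{j} C(6,j)·(-2)^j·C(11,8-j)·(-1)^(8-j) for j from 0 to 6.
= 165 + 3960 + 27720 + 73920 + 79200 + 31680 + 3520 = 220165.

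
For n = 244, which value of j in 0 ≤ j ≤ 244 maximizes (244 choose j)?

122

C(244,j) is maximized at j = 244/2 = 122.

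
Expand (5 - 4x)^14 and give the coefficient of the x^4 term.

The general term is C(14,j)·(5)^j·(-4x)^(14-j); the x^4 term has j = 10.
C(14,10) = 1001.
Coefficient = C(14,10) · 5^10 · (-4)^4 = 1001 · 9765625 · 256 = 2502500000000.

2502500000000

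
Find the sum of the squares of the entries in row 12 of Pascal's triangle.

2704156

By Vandermonde's identity, Σ C(12,r)² = C(24,12) = 2704156.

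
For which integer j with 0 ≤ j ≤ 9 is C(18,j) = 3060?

C(18,j) increases on 0 ≤ j ≤ 9. C(18,3) = 816 and C(18,4) = 3060, so j = 4.

4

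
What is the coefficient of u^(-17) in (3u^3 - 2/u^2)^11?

33792

General term: C(11,j)·(3u^3)^j·(-2/u^2)^(11-j), with u-exponent 3j − 2(11−j) = 5j − 22.
Set 5j − 22 = -17: j = 1.
C(11,1) = 11; 3^1 = 3; (-2)^10 = 1024.
Coefficient = 11 · 3 · 1024 = 33792.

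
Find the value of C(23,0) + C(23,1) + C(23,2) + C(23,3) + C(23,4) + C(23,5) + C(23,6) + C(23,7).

390656

1 + 23 + 253 + 1771 + 8855 + 33649 + 100947 + 245157 = 390656.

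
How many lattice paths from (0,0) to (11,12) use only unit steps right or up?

Each path is a sequence of 23 steps with 11 rights: C(23,11) = 1352078.

1352078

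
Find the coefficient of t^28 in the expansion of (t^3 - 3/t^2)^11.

-33

General term: C(11,j)·(t^3)^j·(-3/t^2)^(11-j), with t-exponent 3j − 2(11−j) = 5j − 22.
Set 5j − 22 = 28: j = 10.
C(11,10) = 11; 1^10 = 1; (-3)^1 = -3.
Coefficient = 11 · 1 · (-3) = -33.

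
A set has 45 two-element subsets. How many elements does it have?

10

n(n−1)/2 = 45 ⇒ n(n−1) = 90. Since 10·9 = 90, n = 10.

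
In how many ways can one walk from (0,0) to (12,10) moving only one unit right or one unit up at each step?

Each path is a sequence of 22 steps with 12 rights: C(22,12) = 646646.

646646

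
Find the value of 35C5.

324632

C(35,5) = (35·34·33·32·31) / 5! = 38955840 / 120 = 324632.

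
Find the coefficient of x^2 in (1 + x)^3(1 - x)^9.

Coefficient of x^2 = Σ_{j} C(3,j)·1^j·C(9,2-j)·(-1)^(2-j) for j from 0 to 2.
= 36 + (-27) + 3 = 12.

12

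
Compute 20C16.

4845

C(20,16) = C(20,4) by symmetry.
C(20,4) = (20·19·18·17) / 4! = 116280 / 24 = 4845.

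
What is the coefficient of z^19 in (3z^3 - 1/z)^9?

78732

General term: C(9,j)·(3z^3)^j·(-1/z)^(9-j), with z-exponent 3j − 1(9−j) = 4j − 9.
Set 4j − 9 = 19: j = 7.
C(9,7) = 36; 3^7 = 2187; (-1)^2 = 1.
Coefficient = 36 · 2187 · 1 = 78732.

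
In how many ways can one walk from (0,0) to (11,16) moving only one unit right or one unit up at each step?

13037895

Each path is a sequence of 27 steps with 11 rights: C(27,11) = 13037895.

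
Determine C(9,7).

36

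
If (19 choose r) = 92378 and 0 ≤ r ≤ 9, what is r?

9

C(19,r) increases on 0 ≤ r ≤ 9. C(19,8) = 75582 and C(19,9) = 92378, so r = 9.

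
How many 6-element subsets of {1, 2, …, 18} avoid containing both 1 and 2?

16744

All 6-subsets: C(18,6) = 18564. Those containing both fixed elements: C(16,4) = 1820.
18564 − 1820 = 16744.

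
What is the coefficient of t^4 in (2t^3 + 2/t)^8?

General term: C(8,j)·(2t^3)^j·(2/t)^(8-j), with t-exponent 3j − 1(8−j) = 4j − 8.
Set 4j − 8 = 4: j = 3.
C(8,3) = 56; 2^3 = 8; 2^5 = 32.
Coefficient = 56 · 8 · 32 = 14336.

14336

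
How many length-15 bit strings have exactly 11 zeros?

1365

Choose the 11 positions: C(15,11) = 1365.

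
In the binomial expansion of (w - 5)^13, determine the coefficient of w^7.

26812500

The general term is C(13,j)·(w)^j·(-5)^(13-j); the w^7 term has j = 7.
C(13,7) = 1716.
Coefficient = C(13,7) · (-5)^6 = 1716 · 15625 = 26812500.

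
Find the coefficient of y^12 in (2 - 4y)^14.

6106906624

The general term is C(14,j)·(2)^j·(-4y)^(14-j); the y^12 term has j = 2.
C(14,2) = 91.
Coefficient = C(14,2) · 2^2 · (-4)^12 = 91 · 4 · 16777216 = 6106906624.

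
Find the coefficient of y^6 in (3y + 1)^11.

336798

The general term is C(11,j)·(3y)^j·(1)^(11-j); the y^6 term has j = 6.
C(11,6) = 462.
Coefficient = C(11,6) · 3^6 = 462 · 729 = 336798.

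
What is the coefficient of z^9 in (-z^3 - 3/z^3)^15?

General term: C(15,j)·(-z^3)^j·(-3/z^3)^(15-j), with z-exponent 3j − 3(15−j) = 6j − 45.
Set 6j − 45 = 9: j = 9.
C(15,9) = 5005; (-1)^9 = -1; (-3)^6 = 729.
Coefficient = 5005 · (-1) · 729 = -3648645.

-3648645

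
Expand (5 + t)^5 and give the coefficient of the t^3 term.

250

The general term is C(5,j)·(5)^j·(t)^(5-j); the t^3 term has j = 2.
C(5,2) = 10.
Coefficient = C(5,2) · 5^2 = 10 · 25 = 250.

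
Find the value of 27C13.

20058300

C(27,13) = (27·26·25·24·23·22·21·20·19·18·17·16·15) / 13! = 124903451312640000 / 6227020800 = 20058300.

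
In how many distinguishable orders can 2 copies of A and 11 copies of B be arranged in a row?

Choose positions for the A's: C(13,2) = 78.

78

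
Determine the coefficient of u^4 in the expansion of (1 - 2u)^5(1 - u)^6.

Coefficient of u^4 = Σ_{j} C(5,j)·(-2)^j·C(6,4-j)·(-1)^(4-j) for j from 0 to 4.
= 15 + 200 + 600 + 480 + 80 = 1375.

1375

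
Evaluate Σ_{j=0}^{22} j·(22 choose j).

Differentiating (1+x)^22 and setting x=1: Σ j·C(22,j) = 22·2^21 = 46137344.

46137344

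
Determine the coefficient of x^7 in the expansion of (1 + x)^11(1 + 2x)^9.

Coefficient of x^7 = Σ_{j} C(11,j)·1^j·C(9,7-j)·2^(7-j) for j from 0 to 7.
= 4608 + 59136 + 221760 + 332640 + 221760 + 66528 + 8316 + 330 = 915078.

915078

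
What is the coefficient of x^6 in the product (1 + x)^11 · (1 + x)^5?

8008

(1 + x)^11(1 + x)^5 = (1 + x)^16, so the coefficient of x^6 is C(16,6)·1^6 = 8008·1 = 8008.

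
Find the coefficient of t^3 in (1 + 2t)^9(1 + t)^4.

1360

Coefficient of t^3 = Σ_{j} C(9,j)·2^j·C(4,3-j)·1^(3-j) for j from 0 to 3.
= 4 + 108 + 576 + 672 = 1360.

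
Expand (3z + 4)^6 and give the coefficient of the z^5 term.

5832

The general term is C(6,j)·(3z)^j·(4)^(6-j); the z^5 term has j = 5.
C(6,5) = 6.
Coefficient = C(6,5) · 3^5 · 4^1 = 6 · 243 · 4 = 5832.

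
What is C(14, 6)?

3003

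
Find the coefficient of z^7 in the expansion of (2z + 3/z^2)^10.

15360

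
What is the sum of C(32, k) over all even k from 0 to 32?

2147483648

Even-k terms of row 32 sum to 2^31 = 2147483648.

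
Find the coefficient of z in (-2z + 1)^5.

-10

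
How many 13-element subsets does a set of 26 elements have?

C(26,13) = (26·25·24·23·22·21·20·19·18·17·16·15·14) / 13! = 64764752532480000 / 6227020800 = 10400600.

10400600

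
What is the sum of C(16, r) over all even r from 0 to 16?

Half of (1+1)^16 + (1−1)^16 gives the even-index sum: 2^15 = 32768.

32768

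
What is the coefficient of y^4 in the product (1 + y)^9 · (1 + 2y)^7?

Coefficient of y^4 = Σ_{j} C(9,j)·1^j·C(7,4-j)·2^(4-j) for j from 0 to 4.
= 560 + 2520 + 3024 + 1176 + 126 = 7406.

7406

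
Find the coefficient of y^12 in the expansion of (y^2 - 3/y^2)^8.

General term: C(8,j)·(y^2)^j·(-3/y^2)^(8-j), with y-exponent 2j − 2(8−j) = 4j − 16.
Set 4j − 16 = 12: j = 7.
C(8,7) = 8; 1^7 = 1; (-3)^1 = -3.
Coefficient = 8 · 1 · (-3) = -24.

-24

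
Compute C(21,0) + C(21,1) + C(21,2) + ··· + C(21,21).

2097152

The entries of row 21 sum to 2^21 = 2097152.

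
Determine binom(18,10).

43758

C(18,10) = C(18,8) by symmetry.
C(18,8) = (18·17·16·15·14·13·12·11) / 8! = 1764322560 / 40320 = 43758.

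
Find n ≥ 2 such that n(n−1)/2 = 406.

29

n(n−1)/2 = 406 ⇒ n(n−1) = 812. Since 29·28 = 812, n = 29.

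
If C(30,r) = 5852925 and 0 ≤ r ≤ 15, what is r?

C(30,r) increases on 0 ≤ r ≤ 15. C(30,7) = 2035800 and C(30,8) = 5852925, so r = 8.

8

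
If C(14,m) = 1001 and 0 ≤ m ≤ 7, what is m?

C(14,m) increases on 0 ≤ m ≤ 7. C(14,3) = 364 and C(14,4) = 1001, so m = 4.

4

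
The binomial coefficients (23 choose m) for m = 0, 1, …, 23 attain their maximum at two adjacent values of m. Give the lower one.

11

For odd n = 23, C(23,m) peaks at m = (n−1)/2 and (n+1)/2; the lower is 11.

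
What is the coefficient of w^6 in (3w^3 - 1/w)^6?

-540

General term: C(6,j)·(3w^3)^j·(-1/w)^(6-j), with w-exponent 3j − 1(6−j) = 4j − 6.
Set 4j − 6 = 6: j = 3.
C(6,3) = 20; 3^3 = 27; (-1)^3 = -1.
Coefficient = 20 · 27 · (-1) = -540.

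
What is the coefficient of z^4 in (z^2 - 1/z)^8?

General term: C(8,j)·(z^2)^j·(-1/z)^(8-j), with z-exponent 2j − 1(8−j) = 3j − 8.
Set 3j − 8 = 4: j = 4.
C(8,4) = 70; 1^4 = 1; (-1)^4 = 1.
Coefficient = 70 · 1 · 1 = 70.

70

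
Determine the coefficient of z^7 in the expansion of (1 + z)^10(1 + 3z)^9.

3857340

Coefficient of z^7 = Σ_{j} C(10,j)·1^j·C(9,7-j)·3^(7-j) for j from 0 to 7.
= 78732 + 612360 + 1377810 + 1224720 + 476280 + 81648 + 5670 + 120 = 3857340.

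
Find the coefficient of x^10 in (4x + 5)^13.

The general term is C(13,j)·(4x)^j·(5)^(13-j); the x^10 term has j = 10.
C(13,10) = 286.
Coefficient = C(13,10) · 4^10 · 5^3 = 286 · 1048576 · 125 = 37486592000.

37486592000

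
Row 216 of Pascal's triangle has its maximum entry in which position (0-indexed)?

108

C(216,m) is maximized at m = 216/2 = 108.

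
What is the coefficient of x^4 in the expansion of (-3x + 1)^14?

The general term is C(14,j)·(-3x)^j·(1)^(14-j); the x^4 term has j = 4.
C(14,4) = 1001.
Coefficient = C(14,4) · (-3)^4 = 1001 · 81 = 81081.

81081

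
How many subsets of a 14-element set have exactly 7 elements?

Choose the 7 positions: C(14,7) = 3432.

3432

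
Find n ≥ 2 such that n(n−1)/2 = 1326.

n(n−1)/2 = 1326 ⇒ n(n−1) = 2652. Since 52·51 = 2652, n = 52.

52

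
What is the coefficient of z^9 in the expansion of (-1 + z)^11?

55

The general term is C(11,j)·(-1)^j·(z)^(11-j); the z^9 term has j = 2.
C(11,2) = 55.
Coefficient = C(11,2) = 55.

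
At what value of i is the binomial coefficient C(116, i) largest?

58

C(116,i) is maximized at i = 116/2 = 58.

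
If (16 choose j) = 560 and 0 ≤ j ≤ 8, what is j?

3

C(16,j) increases on 0 ≤ j ≤ 8. C(16,2) = 120 and C(16,3) = 560, so j = 3.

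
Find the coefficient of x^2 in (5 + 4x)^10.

The general term is C(10,j)·(5)^j·(4x)^(10-j); the x^2 term has j = 8.
C(10,8) = 45.
Coefficient = C(10,8) · 5^8 · 4^2 = 45 · 390625 · 16 = 281250000.

281250000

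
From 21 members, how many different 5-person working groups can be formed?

This is C(21,5) = 20349.

20349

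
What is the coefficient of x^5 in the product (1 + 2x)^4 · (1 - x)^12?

Coefficient of x^5 = Σ_{j} C(4,j)·2^j·C(12,5-j)·(-1)^(5-j) for j from 0 to 4.
= (-792) + 3960 + (-5280) + 2112 + (-192) = -192.

-192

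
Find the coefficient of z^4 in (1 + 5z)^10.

The general term is C(10,j)·(1)^j·(5z)^(10-j); the z^4 term has j = 6.
C(10,6) = 210.
Coefficient = C(10,6) · 5^4 = 210 · 625 = 131250.

131250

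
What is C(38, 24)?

9669554100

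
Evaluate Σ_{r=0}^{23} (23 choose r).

8388608

Setting x = 1 in (1+x)^23 gives Σ C(23,r) = 2^23 = 8388608.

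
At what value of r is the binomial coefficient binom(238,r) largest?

C(238,r) is maximized at r = 238/2 = 119.

119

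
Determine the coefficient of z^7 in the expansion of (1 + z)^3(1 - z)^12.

Coefficient of z^7 = Σ_{j} C(3,j)·1^j·C(12,7-j)·(-1)^(7-j) for j from 0 to 3.
= (-792) + 2772 + (-2376) + 495 = 99.

99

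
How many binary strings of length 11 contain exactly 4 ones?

330

Choose the 4 positions: C(11,4) = 330.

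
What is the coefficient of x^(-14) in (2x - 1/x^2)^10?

General term: C(10,j)·(2x)^j·(-1/x^2)^(10-j), with x-exponent 1j − 2(10−j) = 3j − 20.
Set 3j − 20 = -14: j = 2.
C(10,2) = 45; 2^2 = 4; (-1)^8 = 1.
Coefficient = 45 · 4 · 1 = 180.

180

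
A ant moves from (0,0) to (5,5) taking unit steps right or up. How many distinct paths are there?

Each path is a sequence of 10 steps with 5 rights: C(10,5) = 252.

252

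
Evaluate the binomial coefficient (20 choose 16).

4845

C(20,16) = C(20,4) by symmetry.
C(20,4) = (20·19·18·17) / 4! = 116280 / 24 = 4845.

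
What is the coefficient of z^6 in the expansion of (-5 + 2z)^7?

The general term is C(7,j)·(-5)^j·(2z)^(7-j); the z^6 term has j = 1.
C(7,1) = 7.
Coefficient = C(7,1) · (-5)^1 · 2^6 = 7 · (-5) · 64 = -2240.

-2240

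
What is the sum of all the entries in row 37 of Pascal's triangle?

The entries of row 37 sum to 2^37 = 137438953472.

137438953472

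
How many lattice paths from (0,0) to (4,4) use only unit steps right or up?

Each path is a sequence of 8 steps with 4 rights: C(8,4) = 70.

70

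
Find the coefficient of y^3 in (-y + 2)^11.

-42240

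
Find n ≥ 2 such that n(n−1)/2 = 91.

n(n−1)/2 = 91 ⇒ n(n−1) = 182. Since 14·13 = 182, n = 14.

14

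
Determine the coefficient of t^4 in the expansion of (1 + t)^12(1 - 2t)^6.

Coefficient of t^4 = Σ_{j} C(12,j)·1^j·C(6,4-j)·(-2)^(4-j) for j from 0 to 4.
= 240 + (-1920) + 3960 + (-2640) + 495 = 135.

135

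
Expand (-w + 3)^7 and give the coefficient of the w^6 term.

The general term is C(7,j)·(-w)^j·(3)^(7-j); the w^6 term has j = 6.
C(7,6) = 7.
Coefficient = C(7,6) · 3^1 = 7 · 3 = 21.

21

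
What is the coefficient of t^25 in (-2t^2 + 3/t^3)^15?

737280

General term: C(15,j)·(-2t^2)^j·(3/t^3)^(15-j), with t-exponent 2j − 3(15−j) = 5j − 45.
Set 5j − 45 = 25: j = 14.
C(15,14) = 15; (-2)^14 = 16384; 3^1 = 3.
Coefficient = 15 · 16384 · 3 = 737280.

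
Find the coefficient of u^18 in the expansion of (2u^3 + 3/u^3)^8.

General term: C(8,j)·(2u^3)^j·(3/u^3)^(8-j), with u-exponent 3j − 3(8−j) = 6j − 24.
Set 6j − 24 = 18: j = 7.
C(8,7) = 8; 2^7 = 128; 3^1 = 3.
Coefficient = 8 · 128 · 3 = 3072.

3072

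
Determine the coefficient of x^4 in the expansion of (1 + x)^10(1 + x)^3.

715

Coefficient of x^4 = Σ_{j} C(10,j)·C(3,4-j) for j from 1 to 4.
= 10 + 135 + 360 + 210 = 715.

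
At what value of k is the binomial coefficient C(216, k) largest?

C(216,k) is maximized at k = 216/2 = 108.

108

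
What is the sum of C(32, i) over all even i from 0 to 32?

Half of (1+1)^32 + (1−1)^32 gives the even-index sum: 2^31 = 2147483648.

2147483648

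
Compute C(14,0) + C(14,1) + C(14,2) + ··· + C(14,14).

16384

Setting x = 1 in (1+x)^14 gives Σ C(14,r) = 2^14 = 16384.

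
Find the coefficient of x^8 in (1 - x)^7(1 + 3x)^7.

-6069

Coefficient of x^8 = Σ_{j} C(7,j)·(-1)^j·C(7,8-j)·3^(8-j) for j from 1 to 7.
= (-15309) + 107163 + (-178605) + 99225 + (-19845) + 1323 + (-21) = -6069.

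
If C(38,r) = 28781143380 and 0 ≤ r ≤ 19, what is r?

C(38,r) increases on 0 ≤ r ≤ 19. C(38,16) = 22239974430 and C(38,17) = 28781143380, so r = 17.

17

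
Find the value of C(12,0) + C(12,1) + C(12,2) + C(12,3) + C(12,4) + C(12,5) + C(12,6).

1 + 12 + 66 + 220 + 495 + 792 + 924 = 2510.

2510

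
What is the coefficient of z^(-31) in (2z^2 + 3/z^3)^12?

4251528

General term: C(12,j)·(2z^2)^j·(3/z^3)^(12-j), with z-exponent 2j − 3(12−j) = 5j − 36.
Set 5j − 36 = -31: j = 1.
C(12,1) = 12; 2^1 = 2; 3^11 = 177147.
Coefficient = 12 · 2 · 177147 = 4251528.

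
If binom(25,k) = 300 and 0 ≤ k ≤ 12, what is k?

C(25,k) increases on 0 ≤ k ≤ 12. C(25,1) = 25 and C(25,2) = 300, so k = 2.

2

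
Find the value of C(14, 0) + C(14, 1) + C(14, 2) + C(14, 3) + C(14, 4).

1471

1 + 14 + 91 + 364 + 1001 = 1471.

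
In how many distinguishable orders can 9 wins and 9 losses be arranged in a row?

Choose positions for the wins: C(18,9) = 48620.

48620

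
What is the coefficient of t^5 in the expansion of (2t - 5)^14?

The general term is C(14,j)·(2t)^j·(-5)^(14-j); the t^5 term has j = 5.
C(14,5) = 2002.
Coefficient = C(14,5) · 2^5 · (-5)^9 = 2002 · 32 · (-1953125) = -125125000000.

-125125000000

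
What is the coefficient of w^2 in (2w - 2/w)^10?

General term: C(10,j)·(2w)^j·(-2/w)^(10-j), with w-exponent 1j − 1(10−j) = 2j − 10.
Set 2j − 10 = 2: j = 6.
C(10,6) = 210; 2^6 = 64; (-2)^4 = 16.
Coefficient = 210 · 64 · 16 = 215040.

215040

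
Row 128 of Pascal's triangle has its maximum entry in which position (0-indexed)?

64

C(128,r) is maximized at r = 128/2 = 64.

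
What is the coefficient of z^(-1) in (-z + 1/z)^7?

General term: C(7,j)·(-z)^j·(1/z)^(7-j), with z-exponent 1j − 1(7−j) = 2j − 7.
Set 2j − 7 = -1: j = 3.
C(7,3) = 35; (-1)^3 = -1; 1^4 = 1.
Coefficient = 35 · (-1) · 1 = -35.

-35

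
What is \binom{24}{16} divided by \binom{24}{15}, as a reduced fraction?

9/16

C(n,k+1)/C(n,k) = (n−k)/(k+1) = (24−15)/(15+1) = 9/16.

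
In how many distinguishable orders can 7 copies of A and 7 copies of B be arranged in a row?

Choose positions for the A's: C(14,7) = 3432.

3432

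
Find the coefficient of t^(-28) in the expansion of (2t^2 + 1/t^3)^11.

22

General term: C(11,j)·(2t^2)^j·(1/t^3)^(11-j), with t-exponent 2j − 3(11−j) = 5j − 33.
Set 5j − 33 = -28: j = 1.
C(11,1) = 11; 2^1 = 2; 1^10 = 1.
Coefficient = 11 · 2 · 1 = 22.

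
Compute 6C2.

15

C(6,2) = (6·5) / 2! = 30 / 2 = 15.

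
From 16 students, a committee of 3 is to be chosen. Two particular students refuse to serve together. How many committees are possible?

All 3-subsets: C(16,3) = 560. Those containing both fixed elements: C(14,1) = 14.
560 − 14 = 546.

546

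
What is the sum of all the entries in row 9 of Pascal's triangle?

Setting x = 1 in (1+x)^9 gives Σ C(9,k) = 2^9 = 512.

512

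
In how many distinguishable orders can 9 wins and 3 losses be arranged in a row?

220

Choose positions for the wins: C(12,9) = 220.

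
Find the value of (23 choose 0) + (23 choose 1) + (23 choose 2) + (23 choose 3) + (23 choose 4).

10903

1 + 23 + 253 + 1771 + 8855 = 10903.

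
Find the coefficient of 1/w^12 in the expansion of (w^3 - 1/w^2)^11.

-55

General term: C(11,j)·(w^3)^j·(-1/w^2)^(11-j), with w-exponent 3j − 2(11−j) = 5j − 22.
Set 5j − 22 = -12: j = 2.
C(11,2) = 55; 1^2 = 1; (-1)^9 = -1.
Coefficient = 55 · 1 · (-1) = -55.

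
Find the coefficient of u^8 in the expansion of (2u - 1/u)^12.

67584

General term: C(12,j)·(2u)^j·(-1/u)^(12-j), with u-exponent 1j − 1(12−j) = 2j − 12.
Set 2j − 12 = 8: j = 10.
C(12,10) = 66; 2^10 = 1024; (-1)^2 = 1.
Coefficient = 66 · 1024 · 1 = 67584.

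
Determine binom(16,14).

C(16,14) = C(16,2) by symmetry.
C(16,2) = (16·15) / 2! = 240 / 2 = 120.

120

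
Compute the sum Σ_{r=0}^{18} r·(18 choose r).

Differentiating (1+x)^18 and setting x=1: Σ r·C(18,r) = 18·2^17 = 2359296.

2359296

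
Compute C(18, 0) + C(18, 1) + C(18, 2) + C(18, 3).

1 + 18 + 153 + 816 = 988.

988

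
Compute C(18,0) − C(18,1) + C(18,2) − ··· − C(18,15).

-136

The partial alternating sum Σ_{k=0}^{15} (−1)^k C(18,k) = (−1)^15 C(17,15) = -136.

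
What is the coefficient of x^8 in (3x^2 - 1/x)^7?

General term: C(7,j)·(3x^2)^j·(-1/x)^(7-j), with x-exponent 2j − 1(7−j) = 3j − 7.
Set 3j − 7 = 8: j = 5.
C(7,5) = 21; 3^5 = 243; (-1)^2 = 1.
Coefficient = 21 · 243 · 1 = 5103.

5103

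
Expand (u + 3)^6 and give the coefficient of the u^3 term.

The general term is C(6,j)·(u)^j·(3)^(6-j); the u^3 term has j = 3.
C(6,3) = 20.
Coefficient = C(6,3) · 3^3 = 20 · 27 = 540.

540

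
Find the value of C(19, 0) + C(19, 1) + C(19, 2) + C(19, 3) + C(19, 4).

5036

1 + 19 + 171 + 969 + 3876 = 5036.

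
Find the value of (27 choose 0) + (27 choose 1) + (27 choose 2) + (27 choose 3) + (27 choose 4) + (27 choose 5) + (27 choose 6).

1 + 27 + 351 + 2925 + 17550 + 80730 + 296010 = 397594.

397594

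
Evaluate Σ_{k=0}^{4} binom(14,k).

1471

1 + 14 + 91 + 364 + 1001 = 1471.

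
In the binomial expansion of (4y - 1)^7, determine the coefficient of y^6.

The general term is C(7,j)·(4y)^j·(-1)^(7-j); the y^6 term has j = 6.
C(7,6) = 7.
Coefficient = C(7,6) · 4^6 · (-1)^1 = 7 · 4096 · (-1) = -28672.

-28672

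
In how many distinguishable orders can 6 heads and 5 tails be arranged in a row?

Choose positions for the heads: C(11,6) = 462.

462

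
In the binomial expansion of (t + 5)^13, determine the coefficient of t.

3173828125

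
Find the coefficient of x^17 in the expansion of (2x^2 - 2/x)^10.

-10240

General term: C(10,j)·(2x^2)^j·(-2/x)^(10-j), with x-exponent 2j − 1(10−j) = 3j − 10.
Set 3j − 10 = 17: j = 9.
C(10,9) = 10; 2^9 = 512; (-2)^1 = -2.
Coefficient = 10 · 512 · (-2) = -10240.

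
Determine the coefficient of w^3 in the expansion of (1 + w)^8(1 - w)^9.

8

Coefficient of w^3 = Σ_{j} C(8,j)·1^j·C(9,3-j)·(-1)^(3-j) for j from 0 to 3.
= (-84) + 288 + (-252) + 56 = 8.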